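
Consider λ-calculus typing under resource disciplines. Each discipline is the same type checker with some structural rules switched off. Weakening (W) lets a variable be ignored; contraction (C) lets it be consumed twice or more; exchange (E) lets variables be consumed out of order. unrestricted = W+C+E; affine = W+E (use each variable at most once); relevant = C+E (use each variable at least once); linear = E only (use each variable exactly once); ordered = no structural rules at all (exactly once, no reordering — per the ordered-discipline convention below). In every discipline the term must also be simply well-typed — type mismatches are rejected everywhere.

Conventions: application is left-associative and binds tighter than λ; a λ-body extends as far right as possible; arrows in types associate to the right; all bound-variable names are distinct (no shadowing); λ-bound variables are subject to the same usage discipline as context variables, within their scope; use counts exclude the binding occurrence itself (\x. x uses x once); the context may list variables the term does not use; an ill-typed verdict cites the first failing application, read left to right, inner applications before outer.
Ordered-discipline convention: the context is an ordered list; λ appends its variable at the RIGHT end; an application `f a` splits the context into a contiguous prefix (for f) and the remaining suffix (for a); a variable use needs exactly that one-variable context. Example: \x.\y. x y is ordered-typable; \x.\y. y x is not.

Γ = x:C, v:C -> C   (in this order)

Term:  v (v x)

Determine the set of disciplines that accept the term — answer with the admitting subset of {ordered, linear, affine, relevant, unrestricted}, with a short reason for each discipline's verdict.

admitted by: relevant, unrestricted
usage: x: 1×, v: 2×
left-to-right use order: v, v, x
typing: the term checks, with type C
ordered ✗ (repeated use of v ×2)
linear ✗ (repeated use of v ×2)
affine ✗ (repeated use of v ×2)
relevant ✓ (at least one use each (x, v))
unrestricted ✓ (typability at C is all that's needed)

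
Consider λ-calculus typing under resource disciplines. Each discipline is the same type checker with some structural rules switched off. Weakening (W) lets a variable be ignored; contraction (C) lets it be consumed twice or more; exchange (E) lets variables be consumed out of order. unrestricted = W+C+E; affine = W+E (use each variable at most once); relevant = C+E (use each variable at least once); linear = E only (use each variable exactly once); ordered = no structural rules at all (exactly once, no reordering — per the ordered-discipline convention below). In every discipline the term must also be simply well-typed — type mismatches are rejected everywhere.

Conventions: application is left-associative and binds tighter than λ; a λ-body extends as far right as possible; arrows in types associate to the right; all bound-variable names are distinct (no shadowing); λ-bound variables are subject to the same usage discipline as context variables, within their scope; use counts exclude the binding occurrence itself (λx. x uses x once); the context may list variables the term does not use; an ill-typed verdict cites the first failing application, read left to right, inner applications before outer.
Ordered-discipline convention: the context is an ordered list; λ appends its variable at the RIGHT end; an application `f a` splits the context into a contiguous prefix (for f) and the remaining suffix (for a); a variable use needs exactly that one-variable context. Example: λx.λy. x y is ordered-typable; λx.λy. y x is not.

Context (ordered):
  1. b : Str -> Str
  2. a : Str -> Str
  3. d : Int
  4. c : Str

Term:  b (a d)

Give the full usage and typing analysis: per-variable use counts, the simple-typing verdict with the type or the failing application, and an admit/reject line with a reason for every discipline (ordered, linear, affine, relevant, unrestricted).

usage: b ×1, a ×1, d ×1, c ×0
order of uses: b, a, d
typing: ill-typed: an argument Int mismatches the expected Str
ordered: ✗ — not simply typable
linear: ✗ — fails simple typing
affine: ✗ — a type mismatch blocks all five
relevant: ✗ — the type mismatch rejects it
unrestricted: ✗ — not simply typable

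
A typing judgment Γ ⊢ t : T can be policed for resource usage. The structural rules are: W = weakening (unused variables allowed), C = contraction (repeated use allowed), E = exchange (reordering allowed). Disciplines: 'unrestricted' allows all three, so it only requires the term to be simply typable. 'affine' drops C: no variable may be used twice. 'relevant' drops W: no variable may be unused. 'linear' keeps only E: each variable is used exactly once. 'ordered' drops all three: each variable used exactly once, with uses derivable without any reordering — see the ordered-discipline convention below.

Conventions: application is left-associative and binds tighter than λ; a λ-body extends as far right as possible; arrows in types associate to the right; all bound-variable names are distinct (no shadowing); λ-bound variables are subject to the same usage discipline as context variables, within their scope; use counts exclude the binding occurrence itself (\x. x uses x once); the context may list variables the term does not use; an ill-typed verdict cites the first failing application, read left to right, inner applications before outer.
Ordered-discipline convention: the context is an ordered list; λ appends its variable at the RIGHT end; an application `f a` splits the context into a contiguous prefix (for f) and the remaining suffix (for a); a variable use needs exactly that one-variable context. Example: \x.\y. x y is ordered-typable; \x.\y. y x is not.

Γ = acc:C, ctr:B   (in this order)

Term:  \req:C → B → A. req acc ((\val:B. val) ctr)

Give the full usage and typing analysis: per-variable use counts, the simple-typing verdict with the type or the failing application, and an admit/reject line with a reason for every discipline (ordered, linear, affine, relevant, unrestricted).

use counts: acc ×1; ctr ×1; req [bound] ×1; val [bound] ×1
left-to-right use order: req, acc, val, ctr
typing: well-typed at (C → B → A) → A
ordered: ✗ — no ordered split (uses run req, acc, val, ctr)
linear: ✓ — acc, ctr, req, val: one use apiece
affine: ✓ — at most one use each (acc, ctr, req, val)
relevant: ✓ — acc, ctr, req, val: all used, weakening unneeded
unrestricted: ✓ — typability at (C → B → A) → A is all that's needed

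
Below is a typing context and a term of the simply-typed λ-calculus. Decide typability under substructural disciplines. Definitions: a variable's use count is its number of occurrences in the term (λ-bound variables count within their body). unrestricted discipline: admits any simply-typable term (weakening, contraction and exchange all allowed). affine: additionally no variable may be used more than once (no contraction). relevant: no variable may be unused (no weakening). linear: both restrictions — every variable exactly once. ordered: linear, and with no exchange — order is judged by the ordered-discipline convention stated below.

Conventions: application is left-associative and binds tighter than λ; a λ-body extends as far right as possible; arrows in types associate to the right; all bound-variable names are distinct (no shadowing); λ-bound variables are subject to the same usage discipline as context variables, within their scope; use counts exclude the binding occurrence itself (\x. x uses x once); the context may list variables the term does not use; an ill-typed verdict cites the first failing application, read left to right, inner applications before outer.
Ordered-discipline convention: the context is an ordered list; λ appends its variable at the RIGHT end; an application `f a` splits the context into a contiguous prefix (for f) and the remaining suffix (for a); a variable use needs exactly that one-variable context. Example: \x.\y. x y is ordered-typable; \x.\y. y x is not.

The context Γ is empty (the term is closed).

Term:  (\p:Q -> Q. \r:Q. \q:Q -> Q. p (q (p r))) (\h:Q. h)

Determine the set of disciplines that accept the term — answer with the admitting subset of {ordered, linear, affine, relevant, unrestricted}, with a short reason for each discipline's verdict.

admitted in: relevant, unrestricted
use counts: p (bound): 2×, r (bound): 1×, q (bound): 1×, h (bound): 1×
uses in reading order: p, q, p, r, h
typing: well-typed at Q -> (Q -> Q) -> Q
ordered: ✗ — uses contraction: p ×2
linear: ✗ — uses contraction: p ×2
affine: ✗ — uses contraction: p ×2
relevant: ✓ — p, r, q, h: all used, weakening unneeded
unrestricted: ✓ — typability at Q -> (Q -> Q) -> Q is all that's needed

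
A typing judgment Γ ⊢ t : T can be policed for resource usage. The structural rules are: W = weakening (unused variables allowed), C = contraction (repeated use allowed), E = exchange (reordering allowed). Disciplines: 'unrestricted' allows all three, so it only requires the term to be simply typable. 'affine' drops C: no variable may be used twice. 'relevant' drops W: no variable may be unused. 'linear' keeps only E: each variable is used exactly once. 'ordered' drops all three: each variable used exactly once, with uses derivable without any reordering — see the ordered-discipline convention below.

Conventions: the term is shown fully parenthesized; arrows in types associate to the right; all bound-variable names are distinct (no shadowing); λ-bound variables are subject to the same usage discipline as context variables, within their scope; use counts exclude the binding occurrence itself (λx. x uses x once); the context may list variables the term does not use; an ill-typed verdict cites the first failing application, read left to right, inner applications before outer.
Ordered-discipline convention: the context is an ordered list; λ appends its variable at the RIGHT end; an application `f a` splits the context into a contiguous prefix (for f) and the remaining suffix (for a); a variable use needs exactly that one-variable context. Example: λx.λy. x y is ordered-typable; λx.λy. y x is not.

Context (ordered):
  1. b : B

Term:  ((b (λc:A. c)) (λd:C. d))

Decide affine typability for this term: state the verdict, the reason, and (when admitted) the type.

no — the type mismatch rejects it
variable uses: b=1; c (bound)=1; d (bound)=1
left-to-right use order: b, c, d
typing: ill-typed: non-function type B applied to an argument
per-discipline verdicts: ordered ✗ · linear ✗ · affine ✗ · relevant ✗ · unrestricted ✗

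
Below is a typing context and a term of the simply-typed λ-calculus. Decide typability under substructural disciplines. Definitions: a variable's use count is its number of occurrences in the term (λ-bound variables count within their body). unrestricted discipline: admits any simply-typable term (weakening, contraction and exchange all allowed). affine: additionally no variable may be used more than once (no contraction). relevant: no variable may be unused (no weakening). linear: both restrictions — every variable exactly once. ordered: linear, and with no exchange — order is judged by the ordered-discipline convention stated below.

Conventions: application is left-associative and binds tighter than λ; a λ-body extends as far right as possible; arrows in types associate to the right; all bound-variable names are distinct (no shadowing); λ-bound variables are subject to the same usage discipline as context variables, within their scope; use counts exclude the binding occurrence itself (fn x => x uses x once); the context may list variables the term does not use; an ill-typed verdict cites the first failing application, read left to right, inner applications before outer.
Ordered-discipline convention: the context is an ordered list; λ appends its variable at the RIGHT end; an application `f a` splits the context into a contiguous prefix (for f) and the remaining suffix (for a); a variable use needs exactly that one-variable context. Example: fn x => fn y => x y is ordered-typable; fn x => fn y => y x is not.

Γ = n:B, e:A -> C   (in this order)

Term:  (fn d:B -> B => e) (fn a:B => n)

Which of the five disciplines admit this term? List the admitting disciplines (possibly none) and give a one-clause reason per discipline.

admitting disciplines: affine, unrestricted
counts: n ×1, e ×1, d (bound) ×0, a (bound) ×0
order of uses: e, n
typing: well-typed at A -> C
ordered: ✗, d, a never used (weakening)
linear: ✗, d, a never used (weakening)
affine: ✓, n, e, d, a: no repeats, contraction unneeded
relevant: ✗, d, a never used (weakening)
unrestricted: ✓, well-typed at A -> C; no restrictions here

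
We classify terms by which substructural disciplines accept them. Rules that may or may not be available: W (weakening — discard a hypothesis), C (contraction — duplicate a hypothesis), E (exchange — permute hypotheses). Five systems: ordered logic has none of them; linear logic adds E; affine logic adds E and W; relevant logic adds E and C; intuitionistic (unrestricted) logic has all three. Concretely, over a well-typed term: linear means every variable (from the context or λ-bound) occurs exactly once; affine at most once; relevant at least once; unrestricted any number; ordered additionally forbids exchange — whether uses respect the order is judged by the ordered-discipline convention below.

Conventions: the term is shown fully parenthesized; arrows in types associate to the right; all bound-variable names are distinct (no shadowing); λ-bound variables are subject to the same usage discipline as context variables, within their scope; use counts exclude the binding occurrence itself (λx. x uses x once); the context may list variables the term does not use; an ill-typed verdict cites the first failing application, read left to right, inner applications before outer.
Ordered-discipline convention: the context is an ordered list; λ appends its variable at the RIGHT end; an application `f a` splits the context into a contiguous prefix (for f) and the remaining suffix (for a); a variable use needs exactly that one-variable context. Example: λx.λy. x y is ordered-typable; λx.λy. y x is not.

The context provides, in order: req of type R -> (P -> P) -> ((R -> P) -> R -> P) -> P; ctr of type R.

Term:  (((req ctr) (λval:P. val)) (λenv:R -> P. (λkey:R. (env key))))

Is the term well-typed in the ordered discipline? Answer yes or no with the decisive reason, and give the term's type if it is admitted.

yes — one use each (req, ctr, val, env, key); ordered split holds; term : P
variable uses: req ×1, ctr ×1, val (bound) ×1, env (bound) ×1, key (bound) ×1
order of uses: req, ctr, val, env, key
typing: the term checks, with type P
all disciplines: ordered ✓; linear ✓; affine ✓; relevant ✓; unrestricted ✓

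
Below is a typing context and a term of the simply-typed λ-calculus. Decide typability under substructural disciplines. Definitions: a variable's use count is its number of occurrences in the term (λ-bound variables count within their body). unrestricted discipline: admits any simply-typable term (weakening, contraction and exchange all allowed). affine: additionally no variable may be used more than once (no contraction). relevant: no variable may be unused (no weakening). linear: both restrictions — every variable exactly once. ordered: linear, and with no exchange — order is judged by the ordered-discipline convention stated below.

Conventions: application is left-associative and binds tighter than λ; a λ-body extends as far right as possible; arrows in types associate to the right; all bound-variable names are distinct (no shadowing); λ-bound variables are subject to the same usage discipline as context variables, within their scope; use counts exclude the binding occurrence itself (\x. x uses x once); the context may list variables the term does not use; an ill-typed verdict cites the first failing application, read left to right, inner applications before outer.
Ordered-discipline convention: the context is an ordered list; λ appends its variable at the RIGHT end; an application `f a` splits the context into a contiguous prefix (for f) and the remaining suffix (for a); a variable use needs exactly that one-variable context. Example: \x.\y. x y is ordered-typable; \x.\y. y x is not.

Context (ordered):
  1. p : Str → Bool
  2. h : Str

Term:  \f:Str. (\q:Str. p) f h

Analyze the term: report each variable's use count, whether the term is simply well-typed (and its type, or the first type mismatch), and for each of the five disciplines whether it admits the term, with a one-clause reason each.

counts: p=1, h=1, f (bound)=1, q (bound)=0
use order (left to right): p, f, h
typing: well-typed — term : Str → Bool
ordered ✗ (unused: q — weakening required)
linear ✗ (unused: q — weakening required)
affine ✓ (p, h, f, q: no repeats, contraction unneeded)
relevant ✗ (unused: q — weakening required)
unrestricted ✓ (simply typable at Str → Bool; W, C, E all held)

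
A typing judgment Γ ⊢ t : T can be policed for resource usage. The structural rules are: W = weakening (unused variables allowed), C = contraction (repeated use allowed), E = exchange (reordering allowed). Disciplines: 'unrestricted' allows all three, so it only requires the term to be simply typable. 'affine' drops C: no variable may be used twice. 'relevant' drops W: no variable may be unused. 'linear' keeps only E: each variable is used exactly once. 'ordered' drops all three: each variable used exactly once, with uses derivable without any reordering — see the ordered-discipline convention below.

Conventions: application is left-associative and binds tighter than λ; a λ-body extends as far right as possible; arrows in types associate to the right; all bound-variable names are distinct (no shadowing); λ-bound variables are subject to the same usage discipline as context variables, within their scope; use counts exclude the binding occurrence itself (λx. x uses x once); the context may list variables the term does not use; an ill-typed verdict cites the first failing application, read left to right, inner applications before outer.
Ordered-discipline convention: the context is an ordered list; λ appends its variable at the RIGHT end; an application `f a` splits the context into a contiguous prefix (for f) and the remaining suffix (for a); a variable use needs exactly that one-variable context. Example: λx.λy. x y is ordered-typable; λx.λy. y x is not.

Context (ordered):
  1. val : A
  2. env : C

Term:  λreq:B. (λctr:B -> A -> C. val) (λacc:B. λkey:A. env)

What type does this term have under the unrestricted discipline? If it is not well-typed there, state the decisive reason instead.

term : B -> A
use counts: val ×1, env ×1, req (λ-bound) ×0, ctr (λ-bound) ×0, acc (λ-bound) ×0, key (λ-bound) ×0
uses in reading order: val, env
typing: well-typed — term : B -> A
across the five disciplines: ordered ✗, linear ✗, affine ✓, relevant ✗, unrestricted ✓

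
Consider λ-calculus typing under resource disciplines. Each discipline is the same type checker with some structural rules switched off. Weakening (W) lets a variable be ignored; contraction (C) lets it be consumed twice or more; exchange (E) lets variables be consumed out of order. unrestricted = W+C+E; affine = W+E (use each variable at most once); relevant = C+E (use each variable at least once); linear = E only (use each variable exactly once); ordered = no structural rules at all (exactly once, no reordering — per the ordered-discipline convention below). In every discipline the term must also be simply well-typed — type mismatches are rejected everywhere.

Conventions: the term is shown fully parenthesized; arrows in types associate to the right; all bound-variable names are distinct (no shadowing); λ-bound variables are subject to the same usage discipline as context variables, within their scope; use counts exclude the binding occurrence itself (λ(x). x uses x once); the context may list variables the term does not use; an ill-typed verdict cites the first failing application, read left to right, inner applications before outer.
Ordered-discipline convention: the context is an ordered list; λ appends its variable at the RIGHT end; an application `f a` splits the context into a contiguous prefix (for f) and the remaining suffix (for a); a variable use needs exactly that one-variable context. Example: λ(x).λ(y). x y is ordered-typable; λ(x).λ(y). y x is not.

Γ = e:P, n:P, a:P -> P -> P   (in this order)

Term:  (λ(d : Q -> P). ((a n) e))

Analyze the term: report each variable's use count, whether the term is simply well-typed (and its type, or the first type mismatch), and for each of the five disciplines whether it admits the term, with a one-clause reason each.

counts: e=1; n=1; a=1; d [bound]=0
left-to-right use order: a, n, e
typing: well-typed — term : (Q -> P) -> P
ordered: ✗, d left unused
linear: ✗, d left unused
affine: ✓, no duplicate uses among e, n, a, d
relevant: ✗, d left unused
unrestricted: ✓, simply typable at (Q -> P) -> P; W, C, E all held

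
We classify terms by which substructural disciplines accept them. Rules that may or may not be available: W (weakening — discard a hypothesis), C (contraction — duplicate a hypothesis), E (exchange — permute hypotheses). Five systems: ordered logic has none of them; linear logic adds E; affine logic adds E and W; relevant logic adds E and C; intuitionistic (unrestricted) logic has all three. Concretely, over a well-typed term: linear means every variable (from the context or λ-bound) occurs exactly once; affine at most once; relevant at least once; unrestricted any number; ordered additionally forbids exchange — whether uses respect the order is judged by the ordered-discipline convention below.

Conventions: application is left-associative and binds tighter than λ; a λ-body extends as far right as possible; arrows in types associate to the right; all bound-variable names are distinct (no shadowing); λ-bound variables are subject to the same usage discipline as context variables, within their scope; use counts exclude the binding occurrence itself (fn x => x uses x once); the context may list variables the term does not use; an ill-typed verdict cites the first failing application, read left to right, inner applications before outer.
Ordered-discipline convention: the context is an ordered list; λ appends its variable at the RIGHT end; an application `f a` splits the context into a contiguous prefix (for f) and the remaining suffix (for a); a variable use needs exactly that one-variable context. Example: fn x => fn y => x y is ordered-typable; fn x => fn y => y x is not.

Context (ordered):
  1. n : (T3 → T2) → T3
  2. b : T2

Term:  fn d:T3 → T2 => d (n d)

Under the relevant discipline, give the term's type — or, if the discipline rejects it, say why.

not well-typed under relevant — b never used (weakening)
variable uses: n: 1×, b: 0×, d (λ-bound): 2×
left-to-right use order: d, n, d
typing: well-typed at (T3 → T2) → T2
per-discipline verdicts: ordered ✗, linear ✗, affine ✗, relevant ✗, unrestricted ✓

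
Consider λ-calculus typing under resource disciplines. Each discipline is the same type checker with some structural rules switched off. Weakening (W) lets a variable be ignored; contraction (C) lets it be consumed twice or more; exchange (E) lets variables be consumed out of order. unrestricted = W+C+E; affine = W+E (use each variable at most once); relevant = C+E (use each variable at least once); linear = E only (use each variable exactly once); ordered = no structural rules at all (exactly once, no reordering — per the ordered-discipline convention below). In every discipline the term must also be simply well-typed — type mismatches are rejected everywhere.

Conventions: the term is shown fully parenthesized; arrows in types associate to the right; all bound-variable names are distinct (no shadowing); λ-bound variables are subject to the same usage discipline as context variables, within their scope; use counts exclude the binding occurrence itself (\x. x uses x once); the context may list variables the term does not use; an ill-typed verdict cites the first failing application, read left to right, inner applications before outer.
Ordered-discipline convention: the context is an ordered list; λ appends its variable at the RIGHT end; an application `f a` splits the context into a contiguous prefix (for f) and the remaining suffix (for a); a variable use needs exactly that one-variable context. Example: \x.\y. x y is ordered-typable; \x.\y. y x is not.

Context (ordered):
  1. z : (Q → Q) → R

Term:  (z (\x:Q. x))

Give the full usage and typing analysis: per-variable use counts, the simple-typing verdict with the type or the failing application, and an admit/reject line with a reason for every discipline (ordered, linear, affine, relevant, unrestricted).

use counts: z: 1; x (λ-bound): 1
uses in reading order: z, x
typing: ✓ — R
ordered: ✓, single-use (z, x), ordered derivation ok
linear: ✓, each of z, x used exactly once
affine: ✓, z, x: no repeats, contraction unneeded
relevant: ✓, z, x: all used, weakening unneeded
unrestricted: ✓, typability at R is all that's needed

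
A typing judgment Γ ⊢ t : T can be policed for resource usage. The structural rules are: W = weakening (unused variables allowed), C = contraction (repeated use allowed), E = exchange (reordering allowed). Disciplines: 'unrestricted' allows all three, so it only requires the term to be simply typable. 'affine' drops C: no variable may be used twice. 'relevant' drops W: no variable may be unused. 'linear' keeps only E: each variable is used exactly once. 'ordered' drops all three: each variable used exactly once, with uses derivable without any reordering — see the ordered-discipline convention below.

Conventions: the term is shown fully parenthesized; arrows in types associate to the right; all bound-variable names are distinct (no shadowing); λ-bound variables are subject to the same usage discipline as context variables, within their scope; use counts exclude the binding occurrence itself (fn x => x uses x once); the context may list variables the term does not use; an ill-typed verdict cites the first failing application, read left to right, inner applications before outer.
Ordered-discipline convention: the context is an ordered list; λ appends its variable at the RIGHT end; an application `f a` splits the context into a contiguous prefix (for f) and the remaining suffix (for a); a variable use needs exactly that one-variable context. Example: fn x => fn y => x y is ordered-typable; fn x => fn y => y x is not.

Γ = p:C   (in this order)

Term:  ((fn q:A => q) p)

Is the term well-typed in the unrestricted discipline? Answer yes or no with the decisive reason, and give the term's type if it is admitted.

no — fails simple typing
counts: p: 1, q (bound): 1
order of uses: q, p
typing: ill-typed: an application expects A but receives C
summary: ordered ✗, linear ✗, affine ✗, relevant ✗, unrestricted ✗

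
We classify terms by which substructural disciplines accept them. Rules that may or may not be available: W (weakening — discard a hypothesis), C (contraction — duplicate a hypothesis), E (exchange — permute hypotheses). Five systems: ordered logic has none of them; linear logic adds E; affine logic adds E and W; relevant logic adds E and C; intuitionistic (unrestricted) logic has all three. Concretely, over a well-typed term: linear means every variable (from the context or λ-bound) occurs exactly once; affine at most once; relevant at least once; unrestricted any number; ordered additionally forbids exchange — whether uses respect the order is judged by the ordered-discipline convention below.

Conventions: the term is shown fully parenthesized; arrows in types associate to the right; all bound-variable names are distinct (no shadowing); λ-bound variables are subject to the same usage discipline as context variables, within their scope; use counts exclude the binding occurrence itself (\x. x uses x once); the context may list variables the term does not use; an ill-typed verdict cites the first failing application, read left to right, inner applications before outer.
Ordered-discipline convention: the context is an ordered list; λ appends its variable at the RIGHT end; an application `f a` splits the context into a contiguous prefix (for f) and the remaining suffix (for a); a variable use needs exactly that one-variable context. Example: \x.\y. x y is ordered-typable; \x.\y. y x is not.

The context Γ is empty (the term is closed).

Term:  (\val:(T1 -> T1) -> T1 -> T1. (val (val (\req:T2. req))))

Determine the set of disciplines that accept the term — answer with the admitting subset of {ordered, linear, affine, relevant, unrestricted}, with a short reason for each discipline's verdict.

admitted in: none
use counts: val (bound): 2×, req (bound): 1×
uses in reading order: val, val, req
typing: ill-typed: an application expects T1 -> T1 but receives T2 -> T2
ordered: ✗ — a type mismatch blocks all five
linear: ✗ — the type mismatch rejects it
affine: ✗ — not simply typable
relevant: ✗ — fails simple typing
unrestricted: ✗ — a type mismatch blocks all five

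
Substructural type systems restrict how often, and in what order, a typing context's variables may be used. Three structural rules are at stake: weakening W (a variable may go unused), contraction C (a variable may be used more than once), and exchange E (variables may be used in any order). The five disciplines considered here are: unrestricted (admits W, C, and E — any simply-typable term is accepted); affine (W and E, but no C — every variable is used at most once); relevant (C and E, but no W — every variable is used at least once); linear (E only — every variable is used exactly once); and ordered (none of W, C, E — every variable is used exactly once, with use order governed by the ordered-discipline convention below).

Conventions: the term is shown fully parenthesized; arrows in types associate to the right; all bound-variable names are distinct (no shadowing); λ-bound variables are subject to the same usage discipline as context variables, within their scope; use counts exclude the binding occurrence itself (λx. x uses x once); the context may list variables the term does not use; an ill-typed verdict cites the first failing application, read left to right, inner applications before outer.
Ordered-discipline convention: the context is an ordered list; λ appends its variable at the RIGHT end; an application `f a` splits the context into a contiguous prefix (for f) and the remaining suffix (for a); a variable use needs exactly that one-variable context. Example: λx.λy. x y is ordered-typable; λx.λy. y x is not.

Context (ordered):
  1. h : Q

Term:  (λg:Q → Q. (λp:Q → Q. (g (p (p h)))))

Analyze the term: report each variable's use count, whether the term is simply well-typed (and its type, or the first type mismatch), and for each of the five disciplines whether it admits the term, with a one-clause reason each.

counts: h: 1×; g [bound]: 1×; p [bound]: 2×
use order (left to right): g, p, p, h
typing: ✓ — (Q → Q) → (Q → Q) → Q
ordered ✗ (repeated use of p ×2)
linear ✗ (repeated use of p ×2)
affine ✗ (repeated use of p ×2)
relevant ✓ (every one of h, g, p appears)
unrestricted ✓ (well-typed at (Q → Q) → (Q → Q) → Q; no restrictions here)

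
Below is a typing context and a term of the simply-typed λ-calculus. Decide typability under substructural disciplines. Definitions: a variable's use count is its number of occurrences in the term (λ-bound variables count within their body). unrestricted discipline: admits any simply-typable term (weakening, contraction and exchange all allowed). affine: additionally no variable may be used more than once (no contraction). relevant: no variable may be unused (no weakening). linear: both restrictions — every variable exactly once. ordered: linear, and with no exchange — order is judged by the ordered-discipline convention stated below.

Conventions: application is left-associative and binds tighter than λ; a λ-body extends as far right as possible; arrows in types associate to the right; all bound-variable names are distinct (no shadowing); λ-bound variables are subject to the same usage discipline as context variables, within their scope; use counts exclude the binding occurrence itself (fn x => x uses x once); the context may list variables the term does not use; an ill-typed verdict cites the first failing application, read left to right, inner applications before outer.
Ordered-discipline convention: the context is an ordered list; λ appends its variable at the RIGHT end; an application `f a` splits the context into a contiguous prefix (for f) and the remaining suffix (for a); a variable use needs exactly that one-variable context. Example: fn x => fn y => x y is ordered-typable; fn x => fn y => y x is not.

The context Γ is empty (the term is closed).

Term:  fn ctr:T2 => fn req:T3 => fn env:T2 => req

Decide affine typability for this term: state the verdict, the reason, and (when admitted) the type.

yes — ctr, req, env: no repeats, contraction unneeded; term : T2 -> T3 -> T2 -> T3
counts: ctr [bound]=0, req [bound]=1, env [bound]=0
order of uses: req
typing: well-typed — term : T2 -> T3 -> T2 -> T3
per-discipline verdicts: ordered ✗, linear ✗, affine ✓, relevant ✗, unrestricted ✓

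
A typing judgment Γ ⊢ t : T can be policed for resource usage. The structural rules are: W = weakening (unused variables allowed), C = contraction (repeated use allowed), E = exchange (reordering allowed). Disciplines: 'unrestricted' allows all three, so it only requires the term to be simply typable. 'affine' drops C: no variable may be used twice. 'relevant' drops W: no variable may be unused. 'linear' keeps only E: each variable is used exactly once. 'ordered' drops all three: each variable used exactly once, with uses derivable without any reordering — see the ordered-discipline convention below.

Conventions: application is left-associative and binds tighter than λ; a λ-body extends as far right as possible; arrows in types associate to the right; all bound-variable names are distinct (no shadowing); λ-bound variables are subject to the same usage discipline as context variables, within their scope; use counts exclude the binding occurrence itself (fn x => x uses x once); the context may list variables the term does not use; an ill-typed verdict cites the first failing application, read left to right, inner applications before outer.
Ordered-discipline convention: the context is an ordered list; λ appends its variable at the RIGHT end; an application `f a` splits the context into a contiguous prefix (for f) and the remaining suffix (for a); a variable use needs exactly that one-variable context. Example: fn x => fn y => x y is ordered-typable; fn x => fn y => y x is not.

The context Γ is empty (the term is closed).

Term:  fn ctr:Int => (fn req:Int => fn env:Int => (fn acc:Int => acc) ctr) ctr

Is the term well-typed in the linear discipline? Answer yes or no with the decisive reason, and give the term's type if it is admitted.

no — repeated use of ctr ×2; req, env never used (weakening)
counts: ctr (bound): 2×, req (bound): 0×, env (bound): 0×, acc (bound): 1×
order of uses: acc, ctr, ctr
typing: well-typed at Int → Int → Int
summary: ordered ✗ · linear ✗ · affine ✗ · relevant ✗ · unrestricted ✓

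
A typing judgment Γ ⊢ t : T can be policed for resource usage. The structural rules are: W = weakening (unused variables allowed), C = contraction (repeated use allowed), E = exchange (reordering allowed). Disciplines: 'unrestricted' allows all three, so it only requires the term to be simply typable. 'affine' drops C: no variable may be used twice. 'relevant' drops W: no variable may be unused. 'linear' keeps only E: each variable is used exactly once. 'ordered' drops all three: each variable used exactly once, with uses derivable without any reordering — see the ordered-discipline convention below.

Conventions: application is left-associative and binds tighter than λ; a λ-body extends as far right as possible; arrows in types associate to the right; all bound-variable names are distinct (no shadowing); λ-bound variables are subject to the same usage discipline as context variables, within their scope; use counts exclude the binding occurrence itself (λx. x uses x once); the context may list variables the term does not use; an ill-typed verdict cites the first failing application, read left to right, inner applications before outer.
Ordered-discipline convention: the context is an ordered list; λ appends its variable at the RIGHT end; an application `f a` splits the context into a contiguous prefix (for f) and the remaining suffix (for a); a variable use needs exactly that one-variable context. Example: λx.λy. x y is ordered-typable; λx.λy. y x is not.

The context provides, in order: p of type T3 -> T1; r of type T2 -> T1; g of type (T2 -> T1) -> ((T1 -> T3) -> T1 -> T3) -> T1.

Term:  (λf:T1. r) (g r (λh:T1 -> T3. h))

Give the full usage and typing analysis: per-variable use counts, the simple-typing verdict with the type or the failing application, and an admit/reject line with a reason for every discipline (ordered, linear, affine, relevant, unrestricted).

variable uses: p: 0×, r: 2×, g: 1×, f (bound): 0×, h (bound): 1×
use order (left to right): r, g, r, h
typing: the term checks, with type T2 -> T1
ordered ✗ (needs contraction — r ×2; needs weakening: p, f unused)
linear ✗ (needs contraction — r ×2; needs weakening: p, f unused)
affine ✗ (needs contraction — r ×2)
relevant ✗ (needs weakening: p, f unused)
unrestricted ✓ (simply typable at T2 -> T1; W, C, E all held)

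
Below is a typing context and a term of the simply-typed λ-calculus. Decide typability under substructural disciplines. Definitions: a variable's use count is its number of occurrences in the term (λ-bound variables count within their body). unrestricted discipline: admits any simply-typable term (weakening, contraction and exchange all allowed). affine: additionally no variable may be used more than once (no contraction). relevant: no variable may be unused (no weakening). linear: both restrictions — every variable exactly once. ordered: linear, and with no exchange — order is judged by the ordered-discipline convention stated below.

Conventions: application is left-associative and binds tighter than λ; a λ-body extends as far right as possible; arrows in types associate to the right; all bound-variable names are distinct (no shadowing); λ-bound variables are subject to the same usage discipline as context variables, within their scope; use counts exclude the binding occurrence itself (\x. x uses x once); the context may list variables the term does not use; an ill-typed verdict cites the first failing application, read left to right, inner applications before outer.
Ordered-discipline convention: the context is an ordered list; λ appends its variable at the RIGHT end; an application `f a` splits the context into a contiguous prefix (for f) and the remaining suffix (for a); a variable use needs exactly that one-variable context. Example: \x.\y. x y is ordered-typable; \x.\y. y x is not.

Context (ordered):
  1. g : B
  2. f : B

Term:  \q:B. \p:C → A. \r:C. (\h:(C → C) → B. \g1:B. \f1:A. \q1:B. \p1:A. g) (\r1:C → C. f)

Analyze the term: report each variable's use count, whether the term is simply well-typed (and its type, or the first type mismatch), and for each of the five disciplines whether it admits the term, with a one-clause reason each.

variable uses: g: 1, f: 1, q (λ-bound): 0, p (λ-bound): 0, r (λ-bound): 0, h (λ-bound): 0, g1 (λ-bound): 0, f1 (λ-bound): 0, q1 (λ-bound): 0, p1 (λ-bound): 0, r1 (λ-bound): 0
order of uses: g, f
typing: ✓ — B → (C → A) → C → B → A → B → A → B
ordered: ✗ — q, p, r, h, g1, f1, q1, p1, r1 never used (weakening)
linear: ✗ — q, p, r, h, g1, f1, q1, p1, r1 never used (weakening)
affine: ✓ — at most one use each (g, f, q, p, r, h, g1, f1, q1, p1, r1)
relevant: ✗ — q, p, r, h, g1, f1, q1, p1, r1 never used (weakening)
unrestricted: ✓ — typability at B → (C → A) → C → B → A → B → A → B is all that's needed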